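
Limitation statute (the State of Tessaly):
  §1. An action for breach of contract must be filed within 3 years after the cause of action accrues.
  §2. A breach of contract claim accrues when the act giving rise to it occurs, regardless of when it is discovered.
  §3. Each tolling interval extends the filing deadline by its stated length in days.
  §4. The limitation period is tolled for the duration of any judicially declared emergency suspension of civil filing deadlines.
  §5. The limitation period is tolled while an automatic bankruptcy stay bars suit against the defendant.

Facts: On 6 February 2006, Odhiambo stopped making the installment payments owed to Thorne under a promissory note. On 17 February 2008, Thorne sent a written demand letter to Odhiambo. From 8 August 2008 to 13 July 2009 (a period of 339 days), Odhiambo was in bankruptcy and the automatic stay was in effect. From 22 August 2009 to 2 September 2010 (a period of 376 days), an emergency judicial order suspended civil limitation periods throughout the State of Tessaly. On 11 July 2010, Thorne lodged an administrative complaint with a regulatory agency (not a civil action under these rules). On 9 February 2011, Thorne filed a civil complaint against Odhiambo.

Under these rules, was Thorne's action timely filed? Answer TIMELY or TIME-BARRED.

TIME-BARRED

The claim accrued on 6 February 2006, when the wrongful act occurred.
The untolled deadline — 3 years after 6 February 2006 — is 6 February 2009.
The automatic bankruptcy stay from 8 August 2008 to 13 July 2009 tolled the period for 339 days, extending the deadline to 11 January 2010.
The period was tolled for 376 days by the emergency suspension of filing deadlines (22 August 2009 to 2 September 2010), pushing the deadline to 22 January 2011.
Nothing else in the chronology tolls or restarts the period.
Thorne filed on 9 February 2011, after the 22 January 2011 deadline, so the action is time-barred.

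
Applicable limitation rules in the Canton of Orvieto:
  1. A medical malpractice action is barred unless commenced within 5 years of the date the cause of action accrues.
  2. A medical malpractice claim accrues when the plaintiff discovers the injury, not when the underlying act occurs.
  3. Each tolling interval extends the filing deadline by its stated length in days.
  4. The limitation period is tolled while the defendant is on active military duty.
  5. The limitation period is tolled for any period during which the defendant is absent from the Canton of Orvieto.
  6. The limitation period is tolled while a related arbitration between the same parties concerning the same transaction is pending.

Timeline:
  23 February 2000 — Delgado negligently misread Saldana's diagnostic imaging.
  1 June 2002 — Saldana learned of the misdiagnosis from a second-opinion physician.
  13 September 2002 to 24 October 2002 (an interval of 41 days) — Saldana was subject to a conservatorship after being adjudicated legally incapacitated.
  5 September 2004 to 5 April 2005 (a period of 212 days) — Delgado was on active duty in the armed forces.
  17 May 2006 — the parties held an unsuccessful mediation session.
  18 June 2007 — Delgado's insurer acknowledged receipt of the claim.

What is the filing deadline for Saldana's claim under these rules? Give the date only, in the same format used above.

30 December 2007

Accrual is tied to discovery, so the period began on 1 June 2002 rather than on 23 February 2000 when the act occurred.
5 years from 1 June 2002 is 1 June 2007.
Because the defendant's active military service ran from 5 September 2004 to 5 April 2005, the deadline is extended by 212 days to 30 December 2007.
Although the plaintiff's incapacity ran from 13 September 2002 to 24 October 2002, the stated rules do not make that a tolling event, so it is disregarded.
Nothing else in the chronology tolls or restarts the period.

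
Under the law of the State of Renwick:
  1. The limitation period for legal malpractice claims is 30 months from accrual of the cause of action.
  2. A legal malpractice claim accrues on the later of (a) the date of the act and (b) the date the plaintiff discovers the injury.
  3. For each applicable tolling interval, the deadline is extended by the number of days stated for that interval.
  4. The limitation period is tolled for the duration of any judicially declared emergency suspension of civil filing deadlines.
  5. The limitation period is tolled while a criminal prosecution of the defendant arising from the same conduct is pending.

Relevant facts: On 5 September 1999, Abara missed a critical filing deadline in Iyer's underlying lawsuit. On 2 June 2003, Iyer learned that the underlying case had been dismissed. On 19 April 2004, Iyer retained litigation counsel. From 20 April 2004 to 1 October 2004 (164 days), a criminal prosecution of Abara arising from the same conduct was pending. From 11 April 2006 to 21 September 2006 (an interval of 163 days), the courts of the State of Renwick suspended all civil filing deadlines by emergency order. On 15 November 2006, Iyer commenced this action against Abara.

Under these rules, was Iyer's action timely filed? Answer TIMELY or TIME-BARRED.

TIME-BARRED

The claim accrued on 2 June 2003 — the later of the 5 September 1999 act and the 2 June 2003 discovery.
30 months from 2 June 2003 is 2 December 2005.
Because the pending criminal prosecution ran from 20 April 2004 to 1 October 2004, the deadline is extended by 164 days to 15 May 2006.
Because the emergency suspension of filing deadlines ran from 11 April 2006 to 21 September 2006, the deadline is extended by 163 days to 25 October 2006.
None of the other events listed affects the running of the period under the stated rules.
Iyer filed on 15 November 2006, after the 25 October 2006 deadline, so the action is time-barred.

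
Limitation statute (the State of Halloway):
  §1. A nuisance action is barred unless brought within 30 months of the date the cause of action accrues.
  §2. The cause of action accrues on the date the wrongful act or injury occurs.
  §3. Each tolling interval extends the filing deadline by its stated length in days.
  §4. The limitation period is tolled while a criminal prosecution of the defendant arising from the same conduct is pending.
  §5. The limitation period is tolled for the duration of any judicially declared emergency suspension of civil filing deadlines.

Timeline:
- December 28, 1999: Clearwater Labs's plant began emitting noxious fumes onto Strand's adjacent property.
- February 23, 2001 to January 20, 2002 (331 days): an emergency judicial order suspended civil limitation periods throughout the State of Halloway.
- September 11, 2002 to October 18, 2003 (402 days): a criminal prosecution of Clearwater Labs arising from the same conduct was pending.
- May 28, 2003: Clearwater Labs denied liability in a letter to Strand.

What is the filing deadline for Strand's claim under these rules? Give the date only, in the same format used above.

June 30, 2004

The limitation period began to run on December 28, 1999.
30 months from December 28, 1999 is June 28, 2002.
Because the emergency suspension of filing deadlines ran from February 23, 2001 to January 20, 2002, the deadline is extended by 331 days to May 25, 2003.
Because the pending criminal prosecution ran from September 11, 2002 to October 18, 2003, the deadline is extended by 402 days to June 30, 2004.
The other events in the timeline have no effect on the limitation period under the stated rules.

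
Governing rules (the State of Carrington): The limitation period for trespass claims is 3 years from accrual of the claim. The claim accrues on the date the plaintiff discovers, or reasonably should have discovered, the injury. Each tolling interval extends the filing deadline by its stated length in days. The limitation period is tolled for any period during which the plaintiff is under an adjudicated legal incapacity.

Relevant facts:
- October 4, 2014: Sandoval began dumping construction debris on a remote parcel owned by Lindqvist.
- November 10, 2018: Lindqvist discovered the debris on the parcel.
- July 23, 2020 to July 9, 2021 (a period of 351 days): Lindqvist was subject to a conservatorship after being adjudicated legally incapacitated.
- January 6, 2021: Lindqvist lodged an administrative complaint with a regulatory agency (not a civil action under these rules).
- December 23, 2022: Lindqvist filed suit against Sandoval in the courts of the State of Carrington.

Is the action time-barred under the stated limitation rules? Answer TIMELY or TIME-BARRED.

The claim did not accrue until Lindqvist discovered the injury on November 10, 2018; the October 4, 2014 act date does not start the clock under the stated rule.
The untolled deadline — 3 years after November 10, 2018 — is November 10, 2021.
The period was tolled for 351 days by the plaintiff's legal incapacity (July 23, 2020 to July 9, 2021), pushing the deadline to October 27, 2022.
The other events in the timeline have no effect on the limitation period under the stated rules.
Filing on December 23, 2022 missed the October 27, 2022 deadline — the action is time-barred.

TIME-BARRED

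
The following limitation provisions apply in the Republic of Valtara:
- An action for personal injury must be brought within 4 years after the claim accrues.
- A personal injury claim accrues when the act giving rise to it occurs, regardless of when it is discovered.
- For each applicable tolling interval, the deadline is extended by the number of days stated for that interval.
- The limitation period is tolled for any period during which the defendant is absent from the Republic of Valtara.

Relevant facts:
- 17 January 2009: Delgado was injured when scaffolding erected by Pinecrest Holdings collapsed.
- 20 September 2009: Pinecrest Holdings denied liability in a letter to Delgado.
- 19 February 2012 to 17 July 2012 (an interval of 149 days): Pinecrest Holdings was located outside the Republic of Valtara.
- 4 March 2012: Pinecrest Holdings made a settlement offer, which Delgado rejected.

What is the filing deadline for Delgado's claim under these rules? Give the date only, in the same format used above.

The claim accrued on 17 January 2009, the date of the act.
Adding the 4 years base period to 17 January 2009 gives a deadline of 17 January 2013, before any tolling.
Because the defendant's absence from the jurisdiction ran from 19 February 2012 to 17 July 2012, the deadline is extended by 149 days to 15 June 2013.
The other events in the timeline have no effect on the limitation period under the stated rules.

15 June 2013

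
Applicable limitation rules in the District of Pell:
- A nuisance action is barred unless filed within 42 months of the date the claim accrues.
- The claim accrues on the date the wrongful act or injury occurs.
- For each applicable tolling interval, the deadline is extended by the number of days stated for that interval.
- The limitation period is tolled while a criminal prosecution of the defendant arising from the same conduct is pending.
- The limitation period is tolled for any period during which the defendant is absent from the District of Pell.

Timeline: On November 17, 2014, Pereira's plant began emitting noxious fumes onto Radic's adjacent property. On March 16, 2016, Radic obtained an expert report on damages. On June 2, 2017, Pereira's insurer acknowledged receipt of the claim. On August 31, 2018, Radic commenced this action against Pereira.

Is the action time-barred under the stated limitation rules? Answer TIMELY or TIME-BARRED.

The claim accrued on November 17, 2014, when the wrongful act occurred.
Adding the 42 months base period to November 17, 2014 gives a deadline of May 17, 2018, before any tolling.
None of the other events listed affects the running of the period under the stated rules.
The August 31, 2018 filing falls after the May 17, 2018 deadline; the claim is time-barred.

TIME-BARRED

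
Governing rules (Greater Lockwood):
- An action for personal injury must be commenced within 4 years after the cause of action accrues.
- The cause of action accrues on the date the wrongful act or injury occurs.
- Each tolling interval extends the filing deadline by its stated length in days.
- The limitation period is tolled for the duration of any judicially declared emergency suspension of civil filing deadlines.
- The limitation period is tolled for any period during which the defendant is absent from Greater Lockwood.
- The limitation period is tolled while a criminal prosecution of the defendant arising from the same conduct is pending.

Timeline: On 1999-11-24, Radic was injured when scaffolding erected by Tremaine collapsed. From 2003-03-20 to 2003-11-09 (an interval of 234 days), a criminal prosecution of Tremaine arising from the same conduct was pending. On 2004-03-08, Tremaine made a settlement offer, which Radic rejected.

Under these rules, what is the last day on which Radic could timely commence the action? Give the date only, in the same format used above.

The limitation period began to run on 1999-11-24.
The untolled deadline — 4 years after 1999-11-24 — is 2003-11-24.
Because the pending criminal prosecution ran from 2003-03-20 to 2003-11-09, the deadline is extended by 234 days to 2004-07-15.
The other events in the timeline have no effect on the limitation period under the stated rules.

2004-07-15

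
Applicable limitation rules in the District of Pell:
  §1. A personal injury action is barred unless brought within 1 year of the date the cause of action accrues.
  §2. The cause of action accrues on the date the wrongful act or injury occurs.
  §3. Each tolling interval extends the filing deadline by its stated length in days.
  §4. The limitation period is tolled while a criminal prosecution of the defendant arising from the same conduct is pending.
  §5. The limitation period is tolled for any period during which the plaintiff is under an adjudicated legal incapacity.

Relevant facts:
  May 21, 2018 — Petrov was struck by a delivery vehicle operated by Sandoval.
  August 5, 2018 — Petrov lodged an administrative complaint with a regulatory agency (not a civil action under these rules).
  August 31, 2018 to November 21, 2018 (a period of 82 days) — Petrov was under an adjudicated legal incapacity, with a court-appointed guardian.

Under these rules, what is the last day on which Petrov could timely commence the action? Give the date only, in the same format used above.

August 11, 2019

The claim accrued on May 21, 2018, when the wrongful act occurred.
Adding the 1 year base period to May 21, 2018 gives a deadline of May 21, 2019, before any tolling.
Because the plaintiff's legal incapacity ran from August 31, 2018 to November 21, 2018, the deadline is extended by 82 days to August 11, 2019.
Nothing else in the chronology tolls or restarts the period.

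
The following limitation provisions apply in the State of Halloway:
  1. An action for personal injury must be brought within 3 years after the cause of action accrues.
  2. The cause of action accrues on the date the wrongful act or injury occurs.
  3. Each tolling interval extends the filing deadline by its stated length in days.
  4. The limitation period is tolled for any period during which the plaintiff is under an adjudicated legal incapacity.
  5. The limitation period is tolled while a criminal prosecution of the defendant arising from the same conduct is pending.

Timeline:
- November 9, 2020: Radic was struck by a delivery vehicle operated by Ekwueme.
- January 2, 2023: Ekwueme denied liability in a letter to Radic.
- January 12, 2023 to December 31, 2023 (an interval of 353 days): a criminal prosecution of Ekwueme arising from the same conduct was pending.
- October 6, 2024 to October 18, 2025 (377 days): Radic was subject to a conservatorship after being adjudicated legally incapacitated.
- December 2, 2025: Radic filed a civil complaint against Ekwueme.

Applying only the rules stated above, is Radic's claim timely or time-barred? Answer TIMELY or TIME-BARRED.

TIME-BARRED

The claim accrued on November 9, 2020, when the wrongful act occurred.
3 years from November 9, 2020 is November 9, 2023.
The period was tolled for 353 days by the pending criminal prosecution (January 12, 2023 to December 31, 2023), pushing the deadline to October 27, 2024.
The period was tolled for 377 days by the plaintiff's legal incapacity (October 6, 2024 to October 18, 2025), pushing the deadline to November 8, 2025.
None of the other events listed affects the running of the period under the stated rules.
Filing on December 2, 2025 missed the November 8, 2025 deadline — the action is time-barred.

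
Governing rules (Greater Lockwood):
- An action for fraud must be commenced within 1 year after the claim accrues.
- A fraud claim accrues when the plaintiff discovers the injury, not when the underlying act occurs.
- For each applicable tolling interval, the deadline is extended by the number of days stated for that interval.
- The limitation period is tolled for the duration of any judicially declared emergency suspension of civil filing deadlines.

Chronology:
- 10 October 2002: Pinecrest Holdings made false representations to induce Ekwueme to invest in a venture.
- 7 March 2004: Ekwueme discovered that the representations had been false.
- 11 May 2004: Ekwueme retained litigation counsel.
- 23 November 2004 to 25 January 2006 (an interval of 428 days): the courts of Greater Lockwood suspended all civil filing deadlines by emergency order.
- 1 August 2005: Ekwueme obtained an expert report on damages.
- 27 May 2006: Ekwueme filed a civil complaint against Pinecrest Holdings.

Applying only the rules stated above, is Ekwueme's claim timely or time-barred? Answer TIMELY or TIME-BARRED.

The claim did not accrue until Ekwueme discovered the injury on 7 March 2004; the 10 October 2002 act date does not start the clock under the stated rule.
Adding the 1 year base period to 7 March 2004 gives a deadline of 7 March 2005, before any tolling.
The emergency suspension of filing deadlines from 23 November 2004 to 25 January 2006 tolled the period for 428 days, extending the deadline to 9 May 2006.
Nothing else in the chronology tolls or restarts the period.
Ekwueme filed on 27 May 2006, after the 9 May 2006 deadline, so the action is time-barred.

TIME-BARRED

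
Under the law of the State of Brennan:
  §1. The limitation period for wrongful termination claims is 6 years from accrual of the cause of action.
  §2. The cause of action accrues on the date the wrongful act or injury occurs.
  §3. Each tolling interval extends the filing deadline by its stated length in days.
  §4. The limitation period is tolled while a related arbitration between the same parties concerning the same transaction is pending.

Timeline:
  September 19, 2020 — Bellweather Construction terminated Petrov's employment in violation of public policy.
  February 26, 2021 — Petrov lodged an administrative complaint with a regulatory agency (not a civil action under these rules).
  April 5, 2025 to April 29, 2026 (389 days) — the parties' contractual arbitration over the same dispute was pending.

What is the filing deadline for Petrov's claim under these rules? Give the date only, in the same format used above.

The limitation period began to run on September 19, 2020.
Adding the 6 years base period to September 19, 2020 gives a deadline of September 19, 2026, before any tolling.
The pending related arbitration from April 5, 2025 to April 29, 2026 tolled the period for 389 days, extending the deadline to October 13, 2027.
Nothing else in the chronology tolls or restarts the period.

October 13, 2027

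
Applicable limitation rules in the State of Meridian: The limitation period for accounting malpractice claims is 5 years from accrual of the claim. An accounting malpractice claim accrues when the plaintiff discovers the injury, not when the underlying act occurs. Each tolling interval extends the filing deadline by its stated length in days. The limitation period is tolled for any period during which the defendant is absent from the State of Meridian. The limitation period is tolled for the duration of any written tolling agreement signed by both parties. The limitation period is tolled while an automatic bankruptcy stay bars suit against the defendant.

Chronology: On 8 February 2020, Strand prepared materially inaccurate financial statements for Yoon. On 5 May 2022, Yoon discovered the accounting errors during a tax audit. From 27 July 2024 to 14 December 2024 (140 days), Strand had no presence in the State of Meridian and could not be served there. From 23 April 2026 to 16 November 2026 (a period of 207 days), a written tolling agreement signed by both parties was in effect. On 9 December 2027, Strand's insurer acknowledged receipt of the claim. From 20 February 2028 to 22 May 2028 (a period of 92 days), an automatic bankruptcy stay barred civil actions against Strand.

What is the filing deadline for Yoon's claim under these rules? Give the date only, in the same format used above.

17 July 2028

Under the discovery rule, the claim accrued on 5 May 2022, when Yoon discovered the injury — not on the 8 February 2020 date of the underlying act.
Adding the 5 years base period to 5 May 2022 gives a deadline of 5 May 2027, before any tolling.
The period was tolled for 140 days by the defendant's absence from the jurisdiction (27 July 2024 to 14 December 2024), pushing the deadline to 22 September 2027.
The period was tolled for 207 days by the written tolling agreement (23 April 2026 to 16 November 2026), pushing the deadline to 16 April 2028.
Because the automatic bankruptcy stay ran from 20 February 2028 to 22 May 2028, the deadline is extended by 92 days to 17 July 2028.
Nothing else in the chronology tolls or restarts the period.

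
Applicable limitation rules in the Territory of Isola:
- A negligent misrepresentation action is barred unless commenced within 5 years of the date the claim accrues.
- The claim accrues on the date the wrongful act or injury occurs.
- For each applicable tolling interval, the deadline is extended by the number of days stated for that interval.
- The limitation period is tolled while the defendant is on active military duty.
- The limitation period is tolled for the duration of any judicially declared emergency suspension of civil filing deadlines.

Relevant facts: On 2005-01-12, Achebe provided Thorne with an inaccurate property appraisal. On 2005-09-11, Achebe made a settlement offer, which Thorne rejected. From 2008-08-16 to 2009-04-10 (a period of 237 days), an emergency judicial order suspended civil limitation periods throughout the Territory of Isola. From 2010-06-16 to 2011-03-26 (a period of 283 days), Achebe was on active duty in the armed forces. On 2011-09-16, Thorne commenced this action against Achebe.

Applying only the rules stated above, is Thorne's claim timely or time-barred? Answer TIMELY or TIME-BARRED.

TIME-BARRED

The claim accrued on 2005-01-12, the date of the act.
Adding the 5 years base period to 2005-01-12 gives a deadline of 2010-01-12, before any tolling.
Because the emergency suspension of filing deadlines ran from 2008-08-16 to 2009-04-10, the deadline is extended by 237 days to 2010-09-06.
The period was tolled for 283 days by the defendant's active military service (2010-06-16 to 2011-03-26), pushing the deadline to 2011-06-16.
None of the other events listed affects the running of the period under the stated rules.
Filing on 2011-09-16 missed the 2011-06-16 deadline — the action is time-barred.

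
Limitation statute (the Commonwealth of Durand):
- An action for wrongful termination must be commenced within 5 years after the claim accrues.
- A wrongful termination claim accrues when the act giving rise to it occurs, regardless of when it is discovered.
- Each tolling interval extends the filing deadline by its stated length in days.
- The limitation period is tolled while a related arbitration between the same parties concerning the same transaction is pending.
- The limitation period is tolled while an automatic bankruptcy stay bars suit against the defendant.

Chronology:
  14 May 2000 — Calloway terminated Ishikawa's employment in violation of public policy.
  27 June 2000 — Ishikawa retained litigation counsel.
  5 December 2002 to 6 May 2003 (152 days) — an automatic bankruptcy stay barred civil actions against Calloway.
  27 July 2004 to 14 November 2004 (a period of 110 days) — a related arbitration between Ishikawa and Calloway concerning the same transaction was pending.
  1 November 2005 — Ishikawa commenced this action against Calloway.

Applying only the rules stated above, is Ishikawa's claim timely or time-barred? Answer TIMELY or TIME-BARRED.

The claim accrued on 14 May 2000, when the wrongful act occurred.
Adding the 5 years base period to 14 May 2000 gives a deadline of 14 May 2005, before any tolling.
The automatic bankruptcy stay from 5 December 2002 to 6 May 2003 tolled the period for 152 days, extending the deadline to 13 October 2005.
Because the pending related arbitration ran from 27 July 2004 to 14 November 2004, the deadline is extended by 110 days to 31 January 2006.
The other events in the timeline have no effect on the limitation period under the stated rules.
Ishikawa filed on 1 November 2005, before the 31 January 2006 deadline, so the action is timely.

TIMELY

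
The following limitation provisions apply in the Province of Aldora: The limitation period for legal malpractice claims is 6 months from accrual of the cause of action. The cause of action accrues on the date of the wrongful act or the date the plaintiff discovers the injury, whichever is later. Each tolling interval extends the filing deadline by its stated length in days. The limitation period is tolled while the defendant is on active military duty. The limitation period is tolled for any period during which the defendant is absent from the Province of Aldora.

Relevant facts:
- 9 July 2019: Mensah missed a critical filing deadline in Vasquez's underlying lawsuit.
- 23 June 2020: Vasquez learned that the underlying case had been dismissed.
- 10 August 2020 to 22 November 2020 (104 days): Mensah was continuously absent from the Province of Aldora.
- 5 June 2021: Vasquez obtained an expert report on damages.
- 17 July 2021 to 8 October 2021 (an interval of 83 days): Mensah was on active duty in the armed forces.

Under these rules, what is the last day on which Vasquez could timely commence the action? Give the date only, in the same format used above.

6 April 2021

Taking the later of the act (9 July 2019) and discovery (23 June 2020), the claim accrued on 23 June 2020.
6 months from 23 June 2020 is 23 December 2020.
The period was tolled for 104 days by the defendant's absence from the jurisdiction (10 August 2020 to 22 November 2020), pushing the deadline to 6 April 2021.
By the time the defendant's active military service began on 17 July 2021, the limitation period had already expired on 6 April 2021; that interval cannot revive it.
Nothing else in the chronology tolls or restarts the period.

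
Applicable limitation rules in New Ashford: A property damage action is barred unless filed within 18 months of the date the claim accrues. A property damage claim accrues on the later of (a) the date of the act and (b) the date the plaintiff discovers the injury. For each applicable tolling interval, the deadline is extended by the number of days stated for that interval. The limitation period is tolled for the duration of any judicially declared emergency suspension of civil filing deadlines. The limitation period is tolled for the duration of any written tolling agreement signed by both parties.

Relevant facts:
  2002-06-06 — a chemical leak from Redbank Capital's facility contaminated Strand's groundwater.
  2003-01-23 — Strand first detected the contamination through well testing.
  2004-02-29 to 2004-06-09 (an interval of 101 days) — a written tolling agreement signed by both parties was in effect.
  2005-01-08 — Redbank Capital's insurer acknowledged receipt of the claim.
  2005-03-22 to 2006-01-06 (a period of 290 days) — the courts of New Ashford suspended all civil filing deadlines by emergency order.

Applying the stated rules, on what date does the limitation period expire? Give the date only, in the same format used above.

Taking the later of the act (2002-06-06) and discovery (2003-01-23), the claim accrued on 2003-01-23.
Adding the 18 months base period to 2003-01-23 gives a deadline of 2004-07-23, before any tolling.
Because the written tolling agreement ran from 2004-02-29 to 2004-06-09, the deadline is extended by 101 days to 2004-11-01.
By the time the emergency suspension of filing deadlines began on 2005-03-22, the limitation period had already expired on 2004-11-01; that interval cannot revive it.
Nothing else in the chronology tolls or restarts the period.

2004-11-01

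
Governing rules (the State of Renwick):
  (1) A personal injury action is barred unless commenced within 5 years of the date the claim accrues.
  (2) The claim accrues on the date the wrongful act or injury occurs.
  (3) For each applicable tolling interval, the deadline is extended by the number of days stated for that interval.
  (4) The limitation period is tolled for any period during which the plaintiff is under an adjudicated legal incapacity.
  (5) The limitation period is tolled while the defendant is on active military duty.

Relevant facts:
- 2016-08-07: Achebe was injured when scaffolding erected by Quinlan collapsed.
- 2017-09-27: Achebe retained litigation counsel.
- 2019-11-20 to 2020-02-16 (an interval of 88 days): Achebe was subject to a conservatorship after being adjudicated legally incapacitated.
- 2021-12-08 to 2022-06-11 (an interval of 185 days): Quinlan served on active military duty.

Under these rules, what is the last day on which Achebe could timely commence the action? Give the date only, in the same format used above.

2021-11-03

The limitation period began to run on 2016-08-07.
The untolled deadline — 5 years after 2016-08-07 — is 2021-08-07.
The period was tolled for 88 days by the plaintiff's legal incapacity (2019-11-20 to 2020-02-16), pushing the deadline to 2021-11-03.
By the time the defendant's active military service began on 2021-12-08, the limitation period had already expired on 2021-11-03; that interval cannot revive it.
The other events in the timeline have no effect on the limitation period under the stated rules.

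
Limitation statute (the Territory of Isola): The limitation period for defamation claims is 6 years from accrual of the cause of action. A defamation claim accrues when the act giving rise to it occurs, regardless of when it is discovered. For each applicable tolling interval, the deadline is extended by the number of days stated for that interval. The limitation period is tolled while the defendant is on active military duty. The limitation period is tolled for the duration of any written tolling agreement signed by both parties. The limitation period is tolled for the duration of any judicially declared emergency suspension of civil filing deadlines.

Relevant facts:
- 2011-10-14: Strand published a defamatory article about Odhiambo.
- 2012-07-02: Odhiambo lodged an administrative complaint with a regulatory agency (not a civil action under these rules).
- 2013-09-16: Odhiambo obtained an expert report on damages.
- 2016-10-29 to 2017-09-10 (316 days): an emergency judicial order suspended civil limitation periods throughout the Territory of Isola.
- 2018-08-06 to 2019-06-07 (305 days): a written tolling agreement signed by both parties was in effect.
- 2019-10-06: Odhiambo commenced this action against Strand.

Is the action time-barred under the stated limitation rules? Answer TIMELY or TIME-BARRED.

The claim accrued on 2011-10-14, when the wrongful act occurred.
The untolled deadline — 6 years after 2011-10-14 — is 2017-10-14.
Because the emergency suspension of filing deadlines ran from 2016-10-29 to 2017-09-10, the deadline is extended by 316 days to 2018-08-26.
The period was tolled for 305 days by the written tolling agreement (2018-08-06 to 2019-06-07), pushing the deadline to 2019-06-27.
The other events in the timeline have no effect on the limitation period under the stated rules.
Filing on 2019-10-06 missed the 2019-06-27 deadline — the action is time-barred.

TIME-BARRED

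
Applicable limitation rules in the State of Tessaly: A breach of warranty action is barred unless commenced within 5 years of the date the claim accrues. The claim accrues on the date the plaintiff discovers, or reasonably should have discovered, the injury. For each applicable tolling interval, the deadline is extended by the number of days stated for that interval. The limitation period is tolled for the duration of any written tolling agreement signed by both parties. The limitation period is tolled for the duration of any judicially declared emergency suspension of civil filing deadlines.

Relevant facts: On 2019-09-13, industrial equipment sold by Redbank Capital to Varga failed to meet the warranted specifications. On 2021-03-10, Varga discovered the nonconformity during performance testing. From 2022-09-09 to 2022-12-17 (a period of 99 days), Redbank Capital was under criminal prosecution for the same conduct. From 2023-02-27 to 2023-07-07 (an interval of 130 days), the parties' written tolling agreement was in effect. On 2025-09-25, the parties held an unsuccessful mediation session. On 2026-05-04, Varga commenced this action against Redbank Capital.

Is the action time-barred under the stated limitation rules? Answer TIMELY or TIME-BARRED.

Under the discovery rule, the claim accrued on 2021-03-10, when Varga discovered the injury — not on the 2019-09-13 date of the underlying act.
5 years from 2021-03-10 is 2026-03-10.
The period was tolled for 130 days by the written tolling agreement (2023-02-27 to 2023-07-07), pushing the deadline to 2026-07-18.
The pending criminal prosecution from 2022-09-09 to 2022-12-17 does not toll the period, because no stated rule makes a criminal prosecution a tolling event.
None of the other events listed affects the running of the period under the stated rules.
The 2026-05-04 filing precedes the 2026-07-18 deadline; the claim is timely.

TIMELY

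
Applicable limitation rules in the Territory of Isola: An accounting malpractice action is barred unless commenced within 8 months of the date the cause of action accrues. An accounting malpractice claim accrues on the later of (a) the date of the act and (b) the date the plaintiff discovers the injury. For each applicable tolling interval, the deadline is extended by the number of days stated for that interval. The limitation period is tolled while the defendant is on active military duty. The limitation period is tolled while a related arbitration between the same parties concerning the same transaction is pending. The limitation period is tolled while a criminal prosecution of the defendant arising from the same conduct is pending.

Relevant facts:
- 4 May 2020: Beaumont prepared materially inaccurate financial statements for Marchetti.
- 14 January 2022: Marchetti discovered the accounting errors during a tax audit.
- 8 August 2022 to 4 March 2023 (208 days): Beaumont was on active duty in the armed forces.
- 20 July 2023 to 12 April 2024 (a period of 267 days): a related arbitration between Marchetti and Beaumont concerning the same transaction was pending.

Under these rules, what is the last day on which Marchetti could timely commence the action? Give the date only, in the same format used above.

10 April 2023

Taking the later of the act (4 May 2020) and discovery (14 January 2022), the claim accrued on 14 January 2022.
8 months from 14 January 2022 is 14 September 2022.
Because the defendant's active military service ran from 8 August 2022 to 4 March 2023, the deadline is extended by 208 days to 10 April 2023.
The pending related arbitration starting 20 July 2023 came too late — the period had run on 10 April 2023 — and so does not extend the deadline.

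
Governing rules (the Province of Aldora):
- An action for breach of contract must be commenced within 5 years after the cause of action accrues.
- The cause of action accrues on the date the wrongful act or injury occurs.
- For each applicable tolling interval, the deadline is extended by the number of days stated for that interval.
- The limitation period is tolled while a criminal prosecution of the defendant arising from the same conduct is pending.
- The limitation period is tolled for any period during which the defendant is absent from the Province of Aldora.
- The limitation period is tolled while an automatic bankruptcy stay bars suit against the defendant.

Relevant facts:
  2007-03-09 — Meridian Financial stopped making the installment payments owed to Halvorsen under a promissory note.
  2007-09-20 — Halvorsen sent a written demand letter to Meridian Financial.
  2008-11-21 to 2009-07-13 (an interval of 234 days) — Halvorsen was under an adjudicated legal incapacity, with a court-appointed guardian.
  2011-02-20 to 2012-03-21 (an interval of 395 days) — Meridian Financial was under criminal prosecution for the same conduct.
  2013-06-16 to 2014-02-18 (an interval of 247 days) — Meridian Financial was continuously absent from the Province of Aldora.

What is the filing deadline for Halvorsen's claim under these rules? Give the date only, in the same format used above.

2013-04-08

The cause of action accrued on 2007-03-09, the date of the act.
The untolled deadline — 5 years after 2007-03-09 — is 2012-03-09.
The period was tolled for 395 days by the pending criminal prosecution (2011-02-20 to 2012-03-21), pushing the deadline to 2013-04-08.
By the time the defendant's absence from the jurisdiction began on 2013-06-16, the limitation period had already expired on 2013-04-08; that interval cannot revive it.
No stated provision tolls the period for the plaintiff's incapacity, so the interval from 2008-11-21 to 2009-07-13 has no effect on the deadline.
The other events in the timeline have no effect on the limitation period under the stated rules.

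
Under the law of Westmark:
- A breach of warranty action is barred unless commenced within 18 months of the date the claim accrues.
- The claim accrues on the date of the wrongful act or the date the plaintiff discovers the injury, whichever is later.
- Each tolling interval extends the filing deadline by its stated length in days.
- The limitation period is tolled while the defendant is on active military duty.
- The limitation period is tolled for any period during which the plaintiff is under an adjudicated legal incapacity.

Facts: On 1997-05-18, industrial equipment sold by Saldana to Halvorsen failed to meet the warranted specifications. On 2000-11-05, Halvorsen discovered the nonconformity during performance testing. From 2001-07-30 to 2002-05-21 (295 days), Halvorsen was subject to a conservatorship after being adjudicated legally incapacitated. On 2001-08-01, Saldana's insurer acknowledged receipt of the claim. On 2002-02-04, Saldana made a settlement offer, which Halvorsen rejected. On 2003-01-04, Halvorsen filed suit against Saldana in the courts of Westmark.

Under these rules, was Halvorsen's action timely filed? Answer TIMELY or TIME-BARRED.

TIMELY

Taking the later of the act (1997-05-18) and discovery (2000-11-05), the claim accrued on 2000-11-05.
The untolled deadline — 18 months after 2000-11-05 — is 2002-05-05.
The plaintiff's legal incapacity from 2001-07-30 to 2002-05-21 tolled the period for 295 days, extending the deadline to 2003-02-24.
None of the other events listed affects the running of the period under the stated rules.
Filing on 2003-01-04 beat the 2003-02-24 deadline — the action is timely.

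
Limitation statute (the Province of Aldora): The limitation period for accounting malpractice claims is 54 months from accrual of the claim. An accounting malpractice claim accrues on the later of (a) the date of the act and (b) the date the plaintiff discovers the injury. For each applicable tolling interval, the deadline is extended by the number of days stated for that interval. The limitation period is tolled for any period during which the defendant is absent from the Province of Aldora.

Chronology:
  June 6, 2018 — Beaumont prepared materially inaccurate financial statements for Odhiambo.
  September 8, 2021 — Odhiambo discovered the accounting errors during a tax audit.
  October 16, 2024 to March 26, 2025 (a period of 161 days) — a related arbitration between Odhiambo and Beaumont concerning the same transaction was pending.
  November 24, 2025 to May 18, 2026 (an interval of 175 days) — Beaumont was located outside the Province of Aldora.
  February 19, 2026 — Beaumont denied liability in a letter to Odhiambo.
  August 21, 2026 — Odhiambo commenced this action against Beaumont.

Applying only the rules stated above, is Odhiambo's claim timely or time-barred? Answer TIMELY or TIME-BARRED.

TIMELY

Taking the later of the act (June 6, 2018) and discovery (September 8, 2021), the claim accrued on September 8, 2021.
Adding the 54 months base period to September 8, 2021 gives a deadline of March 8, 2026, before any tolling.
Because the defendant's absence from the jurisdiction ran from November 24, 2025 to May 18, 2026, the deadline is extended by 175 days to August 30, 2026.
Although a pending arbitration ran from October 16, 2024 to March 26, 2025, the stated rules do not make that a tolling event, so it is disregarded.
None of the other events listed affects the running of the period under the stated rules.
The August 21, 2026 filing precedes the August 30, 2026 deadline; the claim is timely.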